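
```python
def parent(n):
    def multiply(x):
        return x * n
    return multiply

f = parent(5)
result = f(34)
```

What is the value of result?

Step 1: parent(5) returns multiply closure with n = 5.
Step 2: f(34) computes 34 * 5 = 170.
Step 3: result = 170

The answer is 170.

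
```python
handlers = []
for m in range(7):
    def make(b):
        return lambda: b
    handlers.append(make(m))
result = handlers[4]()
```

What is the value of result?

Step 1: make(m) creates a new scope capturing b = m at call time.
Step 2: handlers[4] = make(4), so its lambda captures b = 4.
Step 3: result = 4 (closure factory fixes late binding)

The answer is 4.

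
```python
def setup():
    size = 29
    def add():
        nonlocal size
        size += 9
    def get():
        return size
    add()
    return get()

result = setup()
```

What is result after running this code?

Step 1: size = 29. add() modifies it via nonlocal, get() reads it.
Step 2: add() makes size = 29 + 9 = 38.
Step 3: get() returns 38. result = 38

The answer is 38.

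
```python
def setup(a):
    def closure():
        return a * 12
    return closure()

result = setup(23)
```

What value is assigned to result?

Step 1: setup(23) binds parameter a = 23.
Step 2: closure() accesses a = 23 from enclosing scope.
Step 3: result = 23 * 12 = 276

The answer is 276.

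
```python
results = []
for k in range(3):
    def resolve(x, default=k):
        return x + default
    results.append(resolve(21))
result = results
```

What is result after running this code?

Step 1: Default argument default=k is evaluated at function definition time.
Step 2: Each iteration creates resolve with default = current k value.
Step 3: resolve(21) returns 21 + default. results = [21, 22, 23]

The answer is [21, 22, 23].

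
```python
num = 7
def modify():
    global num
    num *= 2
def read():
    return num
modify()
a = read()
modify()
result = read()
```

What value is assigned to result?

Step 1: num = 7.
Step 2: First modify(): num = 7 * 2 = 14.
Step 3: Second modify(): num = 14 * 2 = 28.
Step 4: read() returns 28

The answer is 28.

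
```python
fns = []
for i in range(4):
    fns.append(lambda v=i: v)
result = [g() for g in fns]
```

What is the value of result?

Step 1: Default arg v=i captures i at each iteration.
Step 2: Each lambda has its own default: 0, 1, ..., 3.
Step 3: result = [0, 1, 2, 3]

The answer is [0, 1, 2, 3].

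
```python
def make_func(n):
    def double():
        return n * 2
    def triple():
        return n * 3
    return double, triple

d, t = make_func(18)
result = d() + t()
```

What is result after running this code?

Step 1: Both closures capture the same n = 18.
Step 2: d() = 18 * 2 = 36, t() = 18 * 3 = 54.
Step 3: result = 36 + 54 = 90

The answer is 90.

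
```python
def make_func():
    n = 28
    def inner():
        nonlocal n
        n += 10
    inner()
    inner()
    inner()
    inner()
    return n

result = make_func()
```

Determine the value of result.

Step 1: n starts at 28.
Step 2: inner() is called 4 times, each adding 10.
Step 3: n = 28 + 10 * 4 = 68

The answer is 68.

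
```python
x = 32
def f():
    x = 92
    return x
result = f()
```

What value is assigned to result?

Step 1: Global x = 32.
Step 2: f() creates local x = 92, shadowing the global.
Step 3: Returns local x = 92. result = 92

The answer is 92.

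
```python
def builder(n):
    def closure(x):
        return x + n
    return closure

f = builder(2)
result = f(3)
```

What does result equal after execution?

Step 1: builder(2) creates a closure that captures n = 2.
Step 2: f(3) calls the closure with x = 3, returning 3 + 2 = 5.
Step 3: result = 5

The answer is 5.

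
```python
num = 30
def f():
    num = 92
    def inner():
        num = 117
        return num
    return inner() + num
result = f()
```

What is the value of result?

Step 1: f() has local num = 92. inner() has local num = 117.
Step 2: inner() returns its local num = 117.
Step 3: f() returns 117 + its own num (92) = 209

The answer is 209.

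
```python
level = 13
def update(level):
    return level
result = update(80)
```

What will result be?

Step 1: Global level = 13.
Step 2: update(80) takes parameter level = 80, which shadows the global.
Step 3: result = 80

The answer is 80.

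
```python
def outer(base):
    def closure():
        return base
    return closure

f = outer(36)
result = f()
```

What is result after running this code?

Step 1: outer(36) creates closure capturing base = 36.
Step 2: f() returns the captured base = 36.
Step 3: result = 36

The answer is 36.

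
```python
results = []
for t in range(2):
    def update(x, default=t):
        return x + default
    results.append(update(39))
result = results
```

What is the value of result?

Step 1: Default argument default=t is evaluated at function definition time.
Step 2: Each iteration creates update with default = current t value.
Step 3: update(39) returns 39 + default. results = [39, 40]

The answer is [39, 40].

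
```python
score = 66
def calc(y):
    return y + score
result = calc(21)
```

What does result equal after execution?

Step 1: score = 66 is defined globally.
Step 2: calc(21) uses parameter y = 21 and looks up score from global scope = 66.
Step 3: result = 21 + 66 = 87

The answer is 87.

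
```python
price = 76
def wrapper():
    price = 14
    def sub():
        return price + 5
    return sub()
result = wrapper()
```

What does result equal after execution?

Step 1: wrapper() shadows global price with price = 14.
Step 2: sub() finds price = 14 in enclosing scope, computes 14 + 5 = 19.
Step 3: result = 19

The answer is 19.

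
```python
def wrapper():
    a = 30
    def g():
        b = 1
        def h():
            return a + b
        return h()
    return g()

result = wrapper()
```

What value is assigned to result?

Step 1: wrapper() defines a = 30. g() defines b = 1.
Step 2: h() accesses both from enclosing scopes: a = 30, b = 1.
Step 3: result = 30 + 1 = 31

The answer is 31.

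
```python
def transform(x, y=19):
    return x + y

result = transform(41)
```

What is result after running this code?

Step 1: transform(41) uses default y = 19.
Step 2: Returns 41 + 19 = 60.
Step 3: result = 60

The answer is 60.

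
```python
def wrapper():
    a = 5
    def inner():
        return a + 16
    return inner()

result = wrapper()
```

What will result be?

Step 1: wrapper() defines a = 5.
Step 2: inner() reads a = 5 from enclosing scope, returns 5 + 16 = 21.
Step 3: result = 21

The answer is 21.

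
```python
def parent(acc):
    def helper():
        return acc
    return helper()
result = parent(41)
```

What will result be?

Step 1: parent(41) binds parameter acc = 41.
Step 2: helper() looks up acc in enclosing scope and finds the parameter acc = 41.
Step 3: result = 41

The answer is 41.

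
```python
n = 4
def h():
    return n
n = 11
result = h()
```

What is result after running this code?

Step 1: n is first set to 4, then reassigned to 11.
Step 2: h() is called after the reassignment, so it looks up the current global n = 11.
Step 3: result = 11

The answer is 11.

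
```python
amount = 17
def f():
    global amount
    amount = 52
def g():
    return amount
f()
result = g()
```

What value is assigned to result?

Step 1: amount = 17.
Step 2: f() sets global amount = 52.
Step 3: g() reads global amount = 52. result = 52

The answer is 52.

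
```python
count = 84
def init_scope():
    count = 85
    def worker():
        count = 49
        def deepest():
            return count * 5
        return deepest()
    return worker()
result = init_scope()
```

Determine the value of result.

Step 1: deepest() looks up count through LEGB: not local, finds count = 49 in enclosing worker().
Step 2: Returns 49 * 5 = 245.
Step 3: result = 245

The answer is 245.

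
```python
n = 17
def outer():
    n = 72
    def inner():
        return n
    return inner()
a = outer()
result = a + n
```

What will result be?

Step 1: outer() has local n = 72. inner() reads from enclosing.
Step 2: outer() returns 72. Global n = 17 unchanged.
Step 3: result = 72 + 17 = 89

The answer is 89.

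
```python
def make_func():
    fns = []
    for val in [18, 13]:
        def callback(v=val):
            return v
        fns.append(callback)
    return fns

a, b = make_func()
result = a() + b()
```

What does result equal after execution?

Step 1: Default argument v=val captures val at each iteration.
Step 2: a() returns 18 (captured at first iteration), b() returns 13 (captured at second).
Step 3: result = 18 + 13 = 31

The answer is 31.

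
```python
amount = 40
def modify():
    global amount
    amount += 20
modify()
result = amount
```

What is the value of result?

Step 1: amount = 40 globally.
Step 2: modify() modifies global amount: amount += 20 = 60.
Step 3: result = 60

The answer is 60.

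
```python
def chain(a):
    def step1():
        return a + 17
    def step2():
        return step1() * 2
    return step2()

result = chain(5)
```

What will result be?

Step 1: chain(5) captures a = 5.
Step 2: step2() calls step1() which returns 5 + 17 = 22.
Step 3: step2() returns 22 * 2 = 44

The answer is 44.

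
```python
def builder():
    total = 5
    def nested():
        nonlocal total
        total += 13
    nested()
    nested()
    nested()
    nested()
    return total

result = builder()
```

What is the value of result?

Step 1: total starts at 5.
Step 2: nested() is called 4 times, each adding 13.
Step 3: total = 5 + 13 * 4 = 57

The answer is 57.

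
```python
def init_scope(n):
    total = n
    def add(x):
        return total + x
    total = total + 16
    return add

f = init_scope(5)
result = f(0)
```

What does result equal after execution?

Step 1: init_scope(5) sets total = 5, then total = 5 + 16 = 21.
Step 2: Closures capture by reference, so add sees total = 21.
Step 3: f(0) returns 21 + 0 = 21

The answer is 21.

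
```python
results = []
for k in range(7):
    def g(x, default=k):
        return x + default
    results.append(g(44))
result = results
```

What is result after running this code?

Step 1: Default argument default=k is evaluated at function definition time.
Step 2: Each iteration creates g with default = current k value.
Step 3: g(44) returns 44 + default. results = [44, 45, 46, 47, 48, 49, 50]

The answer is [44, 45, 46, 47, 48, 49, 50].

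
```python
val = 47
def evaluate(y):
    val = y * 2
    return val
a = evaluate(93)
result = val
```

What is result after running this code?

Step 1: Global val = 47.
Step 2: evaluate(93) creates local val = 93 * 2 = 186.
Step 3: Global val unchanged because no global keyword. result = 47

The answer is 47.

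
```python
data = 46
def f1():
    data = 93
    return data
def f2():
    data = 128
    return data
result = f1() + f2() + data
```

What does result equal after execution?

Step 1: Each function shadows global data with its own local.
Step 2: f1() returns 93, f2() returns 128.
Step 3: Global data = 46 is unchanged. result = 93 + 128 + 46 = 267

The answer is 267.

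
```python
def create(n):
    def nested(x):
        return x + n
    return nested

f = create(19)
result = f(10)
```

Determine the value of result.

Step 1: create(19) creates a closure that captures n = 19.
Step 2: f(10) calls the closure with x = 10, returning 10 + 19 = 29.
Step 3: result = 29

The answer is 29.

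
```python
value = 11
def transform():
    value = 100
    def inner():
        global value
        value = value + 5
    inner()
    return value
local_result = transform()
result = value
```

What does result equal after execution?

Step 1: Global value = 11. transform() creates local value = 100.
Step 2: inner() declares global value and adds 5: global value = 11 + 5 = 16.
Step 3: transform() returns its local value = 100 (unaffected by inner).
Step 4: result = global value = 16

The answer is 16.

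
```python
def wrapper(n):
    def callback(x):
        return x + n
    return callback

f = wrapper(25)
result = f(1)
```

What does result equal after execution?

Step 1: wrapper(25) creates a closure that captures n = 25.
Step 2: f(1) calls the closure with x = 1, returning 1 + 25 = 26.
Step 3: result = 26

The answer is 26.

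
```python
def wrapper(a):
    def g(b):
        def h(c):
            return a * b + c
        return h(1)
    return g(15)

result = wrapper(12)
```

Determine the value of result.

Step 1: a = 12, b = 15, c = 1.
Step 2: h() computes a * b + c = 12 * 15 + 1 = 181.
Step 3: result = 181

The answer is 181.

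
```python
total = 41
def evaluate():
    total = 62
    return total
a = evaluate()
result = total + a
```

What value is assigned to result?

Step 1: Global total = 41. evaluate() returns local total = 62.
Step 2: a = 62. Global total still = 41.
Step 3: result = 41 + 62 = 103

The answer is 103.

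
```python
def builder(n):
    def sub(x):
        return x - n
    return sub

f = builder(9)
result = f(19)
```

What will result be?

Step 1: builder(9) creates a closure capturing n = 9.
Step 2: f(19) computes 19 - 9 = 10.
Step 3: result = 10

The answer is 10.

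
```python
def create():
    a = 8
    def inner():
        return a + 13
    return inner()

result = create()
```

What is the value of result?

Step 1: create() defines a = 8.
Step 2: inner() reads a = 8 from enclosing scope, returns 8 + 13 = 21.
Step 3: result = 21

The answer is 21.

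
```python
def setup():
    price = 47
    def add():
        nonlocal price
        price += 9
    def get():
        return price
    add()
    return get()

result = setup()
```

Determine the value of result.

Step 1: price = 47. add() modifies it via nonlocal, get() reads it.
Step 2: add() makes price = 47 + 9 = 56.
Step 3: get() returns 56. result = 56

The answer is 56.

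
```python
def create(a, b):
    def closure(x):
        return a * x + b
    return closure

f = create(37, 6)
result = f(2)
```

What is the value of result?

Step 1: create(37, 6) captures a = 37, b = 6.
Step 2: f(2) computes 37 * 2 + 6 = 80.
Step 3: result = 80

The answer is 80.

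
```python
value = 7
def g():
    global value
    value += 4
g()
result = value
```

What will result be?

Step 1: value = 7 globally.
Step 2: g() modifies global value: value += 4 = 11.
Step 3: result = 11

The answer is 11.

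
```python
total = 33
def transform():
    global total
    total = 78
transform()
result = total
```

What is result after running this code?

Step 1: total = 33 globally.
Step 2: transform() declares global total and sets it to 78.
Step 3: After transform(), global total = 78. result = 78

The answer is 78.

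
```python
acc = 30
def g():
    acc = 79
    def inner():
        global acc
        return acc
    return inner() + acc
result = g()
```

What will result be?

Step 1: Global acc = 30. g() shadows with local acc = 79.
Step 2: inner() uses global keyword, so inner() returns global acc = 30.
Step 3: g() returns 30 + 79 = 109

The answer is 109.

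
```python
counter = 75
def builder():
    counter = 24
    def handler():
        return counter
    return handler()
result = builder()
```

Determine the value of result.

Step 1: counter = 75 globally, but builder() defines counter = 24 locally.
Step 2: handler() looks up counter. Not in local scope, so checks enclosing scope (builder) and finds counter = 24.
Step 3: result = 24

The answer is 24.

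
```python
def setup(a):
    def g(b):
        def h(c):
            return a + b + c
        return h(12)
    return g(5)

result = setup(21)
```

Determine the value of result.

Step 1: a = 21, b = 5, c = 12 across three nested scopes.
Step 2: h() accesses all three via LEGB rule.
Step 3: result = 21 + 5 + 12 = 38

The answer is 38.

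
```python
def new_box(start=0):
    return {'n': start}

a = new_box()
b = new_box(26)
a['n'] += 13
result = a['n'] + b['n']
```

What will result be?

Step 1: new_box() returns a new dict each call (immutable default 0).
Step 2: a = {'n': 0}, b = {'n': 26}.
Step 3: a['n'] += 13 = 13. result = 13 + 26 = 39

The answer is 39.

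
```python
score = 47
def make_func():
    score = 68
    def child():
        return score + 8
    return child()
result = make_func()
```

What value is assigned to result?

Step 1: make_func() shadows global score with score = 68.
Step 2: child() finds score = 68 in enclosing scope, computes 68 + 8 = 76.
Step 3: result = 76

The answer is 76.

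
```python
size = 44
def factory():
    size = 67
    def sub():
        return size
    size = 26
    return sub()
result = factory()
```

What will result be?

Step 1: factory() sets size = 67, then later size = 26.
Step 2: sub() is called after size is reassigned to 26. Closures capture variables by reference, not by value.
Step 3: result = 26

The answer is 26.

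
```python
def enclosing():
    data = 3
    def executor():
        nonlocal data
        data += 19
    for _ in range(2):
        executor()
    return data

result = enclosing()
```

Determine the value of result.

Step 1: data = 3.
Step 2: executor() is called 2 times in a loop, each adding 19 via nonlocal.
Step 3: data = 3 + 19 * 2 = 41

The answer is 41.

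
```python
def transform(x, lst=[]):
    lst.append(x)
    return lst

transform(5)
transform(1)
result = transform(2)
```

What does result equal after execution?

Step 1: Mutable default argument gotcha! The list [] is created once.
Step 2: Each call appends to the SAME list: [5], [5, 1], [5, 1, 2].
Step 3: result = [5, 1, 2]

The answer is [5, 1, 2].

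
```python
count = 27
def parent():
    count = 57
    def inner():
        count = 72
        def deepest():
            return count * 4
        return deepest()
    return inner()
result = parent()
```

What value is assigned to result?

Step 1: deepest() looks up count through LEGB: not local, finds count = 72 in enclosing inner().
Step 2: Returns 72 * 4 = 288.
Step 3: result = 288

The answer is 288.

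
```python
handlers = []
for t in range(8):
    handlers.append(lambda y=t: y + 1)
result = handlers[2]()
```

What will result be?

Step 1: Default argument y=t captures t's value at definition time.
Step 2: handlers[2] was defined when t = 2, so y defaults to 2.
Step 3: result = 2 + 1 = 3 (default arg fixes the late binding issue)

The answer is 3.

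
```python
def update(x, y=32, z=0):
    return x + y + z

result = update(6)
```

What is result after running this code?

Step 1: update(6) uses defaults y = 32, z = 0.
Step 2: Returns 6 + 32 + 0 = 38.
Step 3: result = 38

The answer is 38.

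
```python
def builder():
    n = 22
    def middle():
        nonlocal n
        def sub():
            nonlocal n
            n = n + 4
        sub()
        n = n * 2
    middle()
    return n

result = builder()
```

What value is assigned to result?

Step 1: n = 22.
Step 2: sub() adds 4: n = 22 + 4 = 26.
Step 3: middle() doubles: n = 26 * 2 = 52.
Step 4: result = 52

The answer is 52.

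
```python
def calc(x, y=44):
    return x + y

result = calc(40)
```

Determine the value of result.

Step 1: calc(40) uses default y = 44.
Step 2: Returns 40 + 44 = 84.
Step 3: result = 84

The answer is 84.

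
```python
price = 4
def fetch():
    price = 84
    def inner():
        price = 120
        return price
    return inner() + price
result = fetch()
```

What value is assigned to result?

Step 1: fetch() has local price = 84. inner() has local price = 120.
Step 2: inner() returns its local price = 120.
Step 3: fetch() returns 120 + its own price (84) = 204

The answer is 204.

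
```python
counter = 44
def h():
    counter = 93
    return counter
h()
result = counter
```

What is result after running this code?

Step 1: counter = 44 globally.
Step 2: h() creates a LOCAL counter = 93 (no global keyword!).
Step 3: The global counter is unchanged. result = 44

The answer is 44.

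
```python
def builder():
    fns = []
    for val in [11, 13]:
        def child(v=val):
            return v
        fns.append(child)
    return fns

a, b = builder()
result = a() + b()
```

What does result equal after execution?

Step 1: Default argument v=val captures val at each iteration.
Step 2: a() returns 11 (captured at first iteration), b() returns 13 (captured at second).
Step 3: result = 11 + 13 = 24

The answer is 24.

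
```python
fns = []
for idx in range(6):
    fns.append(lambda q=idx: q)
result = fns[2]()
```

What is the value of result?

Step 1: Default argument q=idx captures idx's value at each iteration.
Step 2: fns[2] captured q = 2 when idx was 2.
Step 3: result = 2

The answer is 2.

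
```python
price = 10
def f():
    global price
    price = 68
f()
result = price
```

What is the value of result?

Step 1: price = 10 globally.
Step 2: f() declares global price and sets it to 68.
Step 3: After f(), global price = 68. result = 68

The answer is 68.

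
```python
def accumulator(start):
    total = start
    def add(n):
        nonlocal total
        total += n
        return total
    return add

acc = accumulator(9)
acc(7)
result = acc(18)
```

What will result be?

Step 1: accumulator(9) creates closure with total = 9.
Step 2: First acc(7): total = 9 + 7 = 16.
Step 3: Second acc(18): total = 16 + 18 = 34. result = 34

The answer is 34.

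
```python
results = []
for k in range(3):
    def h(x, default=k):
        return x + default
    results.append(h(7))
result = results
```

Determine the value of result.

Step 1: Default argument default=k is evaluated at function definition time.
Step 2: Each iteration creates h with default = current k value.
Step 3: h(7) returns 7 + default. results = [7, 8, 9]

The answer is [7, 8, 9].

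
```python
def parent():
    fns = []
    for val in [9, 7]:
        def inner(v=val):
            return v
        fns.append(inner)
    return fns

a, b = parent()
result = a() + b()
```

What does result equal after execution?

Step 1: Default argument v=val captures val at each iteration.
Step 2: a() returns 9 (captured at first iteration), b() returns 7 (captured at second).
Step 3: result = 9 + 7 = 16

The answer is 16.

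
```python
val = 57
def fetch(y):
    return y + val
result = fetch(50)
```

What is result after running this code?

Step 1: val = 57 is defined globally.
Step 2: fetch(50) uses parameter y = 50 and looks up val from global scope = 57.
Step 3: result = 50 + 57 = 107

The answer is 107.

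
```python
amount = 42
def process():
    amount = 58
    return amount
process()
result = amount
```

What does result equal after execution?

Step 1: amount = 42 globally.
Step 2: process() creates a LOCAL amount = 58 (no global keyword!).
Step 3: The global amount is unchanged. result = 42

The answer is 42.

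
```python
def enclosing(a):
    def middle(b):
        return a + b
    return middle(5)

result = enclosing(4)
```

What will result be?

Step 1: enclosing(4) passes a = 4.
Step 2: middle(5) has b = 5, reads a = 4 from enclosing.
Step 3: result = 4 + 5 = 9

The answer is 9.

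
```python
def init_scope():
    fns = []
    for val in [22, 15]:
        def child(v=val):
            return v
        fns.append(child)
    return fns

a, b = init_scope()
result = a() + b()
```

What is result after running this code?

Step 1: Default argument v=val captures val at each iteration.
Step 2: a() returns 22 (captured at first iteration), b() returns 15 (captured at second).
Step 3: result = 22 + 15 = 37

The answer is 37.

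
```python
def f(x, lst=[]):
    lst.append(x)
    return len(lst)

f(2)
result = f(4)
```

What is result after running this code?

Step 1: Mutable default list persists between calls.
Step 2: First call: lst = [2], len = 1. Second call: lst = [2, 4], len = 2.
Step 3: result = 2

The answer is 2.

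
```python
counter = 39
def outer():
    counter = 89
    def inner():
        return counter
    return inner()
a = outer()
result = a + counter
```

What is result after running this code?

Step 1: outer() has local counter = 89. inner() reads from enclosing.
Step 2: outer() returns 89. Global counter = 39 unchanged.
Step 3: result = 89 + 39 = 128

The answer is 128.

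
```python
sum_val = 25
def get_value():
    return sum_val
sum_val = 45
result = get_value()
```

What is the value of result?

Step 1: sum_val is first set to 25, then reassigned to 45.
Step 2: get_value() is called after the reassignment, so it looks up the current global sum_val = 45.
Step 3: result = 45

The answer is 45.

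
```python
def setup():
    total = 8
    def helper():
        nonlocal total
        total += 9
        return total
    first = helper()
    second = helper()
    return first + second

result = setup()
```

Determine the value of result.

Step 1: total starts at 8.
Step 2: First call: total = 8 + 9 = 17, returns 17.
Step 3: Second call: total = 17 + 9 = 26, returns 26.
Step 4: result = 17 + 26 = 43

The answer is 43.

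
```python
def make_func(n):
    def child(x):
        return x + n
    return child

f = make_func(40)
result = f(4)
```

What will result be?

Step 1: make_func(40) creates a closure that captures n = 40.
Step 2: f(4) calls the closure with x = 4, returning 4 + 40 = 44.
Step 3: result = 44

The answer is 44.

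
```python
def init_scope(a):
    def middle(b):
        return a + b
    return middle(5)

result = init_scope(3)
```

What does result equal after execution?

Step 1: init_scope(3) passes a = 3.
Step 2: middle(5) has b = 5, reads a = 3 from enclosing.
Step 3: result = 3 + 5 = 8

The answer is 8.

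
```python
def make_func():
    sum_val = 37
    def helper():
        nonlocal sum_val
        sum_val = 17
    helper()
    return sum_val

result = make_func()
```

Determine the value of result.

Step 1: make_func() sets sum_val = 37.
Step 2: helper() uses nonlocal to reassign sum_val = 17.
Step 3: result = 17

The answer is 17.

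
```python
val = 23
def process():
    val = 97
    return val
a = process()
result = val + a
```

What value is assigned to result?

Step 1: Global val = 23. process() returns local val = 97.
Step 2: a = 97. Global val still = 23.
Step 3: result = 23 + 97 = 120

The answer is 120.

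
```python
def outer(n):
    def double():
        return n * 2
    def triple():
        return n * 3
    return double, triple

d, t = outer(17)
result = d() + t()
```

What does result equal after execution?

Step 1: Both closures capture the same n = 17.
Step 2: d() = 17 * 2 = 34, t() = 17 * 3 = 51.
Step 3: result = 34 + 51 = 85

The answer is 85.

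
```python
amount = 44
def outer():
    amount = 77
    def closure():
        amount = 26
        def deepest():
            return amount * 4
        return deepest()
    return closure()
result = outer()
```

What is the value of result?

Step 1: deepest() looks up amount through LEGB: not local, finds amount = 26 in enclosing closure().
Step 2: Returns 26 * 4 = 104.
Step 3: result = 104

The answer is 104.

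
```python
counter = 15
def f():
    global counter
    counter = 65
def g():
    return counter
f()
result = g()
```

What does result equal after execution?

Step 1: counter = 15.
Step 2: f() sets global counter = 65.
Step 3: g() reads global counter = 65. result = 65

The answer is 65.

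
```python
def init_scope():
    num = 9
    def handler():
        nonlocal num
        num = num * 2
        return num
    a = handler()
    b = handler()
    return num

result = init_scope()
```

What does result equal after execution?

Step 1: num starts at 9.
Step 2: First handler(): num = 9 * 2 = 18.
Step 3: Second handler(): num = 18 * 2 = 36.
Step 4: result = 36

The answer is 36.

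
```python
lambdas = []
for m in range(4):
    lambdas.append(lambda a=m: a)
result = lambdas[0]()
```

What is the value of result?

Step 1: Default argument a=m captures m's value at each iteration.
Step 2: lambdas[0] captured a = 0 when m was 0.
Step 3: result = 0

The answer is 0.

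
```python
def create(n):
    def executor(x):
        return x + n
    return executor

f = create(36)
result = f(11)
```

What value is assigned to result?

Step 1: create(36) creates a closure that captures n = 36.
Step 2: f(11) calls the closure with x = 11, returning 11 + 36 = 47.
Step 3: result = 47

The answer is 47.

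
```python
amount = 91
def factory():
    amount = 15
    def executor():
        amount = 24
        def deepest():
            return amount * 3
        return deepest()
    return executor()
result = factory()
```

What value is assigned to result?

Step 1: deepest() looks up amount through LEGB: not local, finds amount = 24 in enclosing executor().
Step 2: Returns 24 * 3 = 72.
Step 3: result = 72

The answer is 72.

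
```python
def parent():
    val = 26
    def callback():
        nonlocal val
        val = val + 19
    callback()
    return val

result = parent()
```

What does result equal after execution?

Step 1: parent() sets val = 26.
Step 2: callback() uses nonlocal to modify val in parent's scope: val = 26 + 19 = 45.
Step 3: parent() returns the modified val = 45

The answer is 45.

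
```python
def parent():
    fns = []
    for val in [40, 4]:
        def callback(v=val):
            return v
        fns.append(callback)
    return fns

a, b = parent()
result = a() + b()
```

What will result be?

Step 1: Default argument v=val captures val at each iteration.
Step 2: a() returns 40 (captured at first iteration), b() returns 4 (captured at second).
Step 3: result = 40 + 4 = 44

The answer is 44.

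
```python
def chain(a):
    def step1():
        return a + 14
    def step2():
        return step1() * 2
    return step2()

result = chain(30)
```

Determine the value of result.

Step 1: chain(30) captures a = 30.
Step 2: step2() calls step1() which returns 30 + 14 = 44.
Step 3: step2() returns 44 * 2 = 88

The answer is 88.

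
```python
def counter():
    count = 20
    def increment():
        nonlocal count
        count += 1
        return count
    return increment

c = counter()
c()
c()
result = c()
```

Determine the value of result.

Step 1: counter() creates closure with count = 20.
Step 2: Each c() call increments count via nonlocal. After 3 calls: 20 + 3 = 23.
Step 3: result = 23

The answer is 23.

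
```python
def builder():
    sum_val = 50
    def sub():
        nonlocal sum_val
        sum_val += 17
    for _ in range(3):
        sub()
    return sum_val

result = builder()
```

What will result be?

Step 1: sum_val = 50.
Step 2: sub() is called 3 times in a loop, each adding 17 via nonlocal.
Step 3: sum_val = 50 + 17 * 3 = 101

The answer is 101.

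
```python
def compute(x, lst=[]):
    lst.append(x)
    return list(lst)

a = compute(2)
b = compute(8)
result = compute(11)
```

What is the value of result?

Step 1: Default list is shared. list() creates copies for return values.
Step 2: Internal list grows: [2] -> [2, 8] -> [2, 8, 11].
Step 3: result = [2, 8, 11]

The answer is [2, 8, 11].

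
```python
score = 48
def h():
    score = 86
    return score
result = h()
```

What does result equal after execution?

Step 1: Global score = 48.
Step 2: h() creates local score = 86, shadowing the global.
Step 3: Returns local score = 86. result = 86

The answer is 86.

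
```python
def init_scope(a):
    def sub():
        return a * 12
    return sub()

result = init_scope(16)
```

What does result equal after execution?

Step 1: init_scope(16) binds parameter a = 16.
Step 2: sub() accesses a = 16 from enclosing scope.
Step 3: result = 16 * 12 = 192

The answer is 192.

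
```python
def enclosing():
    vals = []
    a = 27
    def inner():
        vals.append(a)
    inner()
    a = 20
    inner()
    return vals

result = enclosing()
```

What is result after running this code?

Step 1: a = 27. inner() appends current a to vals.
Step 2: First inner(): appends 27. Then a = 20.
Step 3: Second inner(): appends 20 (closure sees updated a). result = [27, 20]

The answer is [27, 20].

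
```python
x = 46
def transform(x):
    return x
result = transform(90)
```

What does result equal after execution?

Step 1: Global x = 46.
Step 2: transform(90) takes parameter x = 90, which shadows the global.
Step 3: result = 90

The answer is 90.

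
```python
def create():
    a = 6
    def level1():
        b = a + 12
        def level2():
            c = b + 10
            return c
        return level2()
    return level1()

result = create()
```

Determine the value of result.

Step 1: a = 6. b = a + 12 = 18.
Step 2: c = b + 10 = 18 + 10 = 28.
Step 3: result = 28

The answer is 28.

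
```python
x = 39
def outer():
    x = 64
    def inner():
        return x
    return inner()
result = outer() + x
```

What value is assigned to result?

Step 1: Global x = 39. outer() shadows with x = 64.
Step 2: inner() returns enclosing x = 64. outer() = 64.
Step 3: result = 64 + global x (39) = 103

The answer is 103.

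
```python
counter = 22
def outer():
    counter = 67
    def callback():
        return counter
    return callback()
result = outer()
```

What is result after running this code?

Step 1: counter = 22 globally, but outer() defines counter = 67 locally.
Step 2: callback() looks up counter. Not in local scope, so checks enclosing scope (outer) and finds counter = 67.
Step 3: result = 67

The answer is 67.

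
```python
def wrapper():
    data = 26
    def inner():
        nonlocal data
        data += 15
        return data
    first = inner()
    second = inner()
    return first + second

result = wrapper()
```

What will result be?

Step 1: data starts at 26.
Step 2: First call: data = 26 + 15 = 41, returns 41.
Step 3: Second call: data = 41 + 15 = 56, returns 56.
Step 4: result = 41 + 56 = 97

The answer is 97.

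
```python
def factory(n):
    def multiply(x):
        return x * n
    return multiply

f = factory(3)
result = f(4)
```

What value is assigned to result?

Step 1: factory(3) returns multiply closure with n = 3.
Step 2: f(4) computes 4 * 3 = 12.
Step 3: result = 12

The answer is 12.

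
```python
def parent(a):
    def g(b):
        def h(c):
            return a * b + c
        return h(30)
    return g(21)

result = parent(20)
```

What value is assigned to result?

Step 1: a = 20, b = 21, c = 30.
Step 2: h() computes a * b + c = 20 * 21 + 30 = 450.
Step 3: result = 450

The answer is 450.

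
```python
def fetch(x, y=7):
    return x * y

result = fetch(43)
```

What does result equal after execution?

Step 1: fetch(43) uses default y = 7.
Step 2: Returns 43 * 7 = 301.
Step 3: result = 301

The answer is 301.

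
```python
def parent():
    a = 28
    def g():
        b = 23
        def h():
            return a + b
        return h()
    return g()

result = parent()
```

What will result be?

Step 1: parent() defines a = 28. g() defines b = 23.
Step 2: h() accesses both from enclosing scopes: a = 28, b = 23.
Step 3: result = 28 + 23 = 51

The answer is 51.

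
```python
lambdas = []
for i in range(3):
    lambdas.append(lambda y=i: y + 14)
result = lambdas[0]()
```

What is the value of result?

Step 1: Default argument y=i captures i's value at definition time.
Step 2: lambdas[0] was defined when i = 0, so y defaults to 0.
Step 3: result = 0 + 14 = 14 (default arg fixes the late binding issue)

The answer is 14.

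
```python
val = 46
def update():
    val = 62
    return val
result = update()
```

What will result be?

Step 1: Global val = 46.
Step 2: update() creates local val = 62, shadowing the global.
Step 3: Returns local val = 62. result = 62

The answer is 62.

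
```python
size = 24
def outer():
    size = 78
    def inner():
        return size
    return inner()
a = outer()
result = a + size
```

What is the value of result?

Step 1: outer() has local size = 78. inner() reads from enclosing.
Step 2: outer() returns 78. Global size = 24 unchanged.
Step 3: result = 78 + 24 = 102

The answer is 102.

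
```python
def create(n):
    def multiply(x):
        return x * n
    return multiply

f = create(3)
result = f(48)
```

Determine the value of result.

Step 1: create(3) returns multiply closure with n = 3.
Step 2: f(48) computes 48 * 3 = 144.
Step 3: result = 144

The answer is 144.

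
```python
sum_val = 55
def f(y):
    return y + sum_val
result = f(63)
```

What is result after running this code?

Step 1: sum_val = 55 is defined globally.
Step 2: f(63) uses parameter y = 63 and looks up sum_val from global scope = 55.
Step 3: result = 63 + 55 = 118

The answer is 118.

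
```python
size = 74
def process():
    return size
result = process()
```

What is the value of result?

Step 1: size = 74 is defined in the global scope.
Step 2: process() looks up size. No local size exists, so Python checks the global scope via LEGB rule and finds size = 74.
Step 3: result = 74

The answer is 74.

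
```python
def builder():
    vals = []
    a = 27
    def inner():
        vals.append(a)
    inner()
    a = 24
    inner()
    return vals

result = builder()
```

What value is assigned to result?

Step 1: a = 27. inner() appends current a to vals.
Step 2: First inner(): appends 27. Then a = 24.
Step 3: Second inner(): appends 24 (closure sees updated a). result = [27, 24]

The answer is [27, 24].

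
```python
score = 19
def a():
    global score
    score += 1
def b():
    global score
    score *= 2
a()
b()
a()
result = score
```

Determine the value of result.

Step 1: score = 19.
Step 2: a(): score = 19 + 1 = 20.
Step 3: b(): score = 20 * 2 = 40.
Step 4: a(): score = 40 + 1 = 41

The answer is 41.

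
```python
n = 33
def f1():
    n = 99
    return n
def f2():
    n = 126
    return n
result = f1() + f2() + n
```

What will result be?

Step 1: Each function shadows global n with its own local.
Step 2: f1() returns 99, f2() returns 126.
Step 3: Global n = 33 is unchanged. result = 99 + 126 + 33 = 258

The answer is 258.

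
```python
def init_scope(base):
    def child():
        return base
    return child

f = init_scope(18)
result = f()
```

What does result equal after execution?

Step 1: init_scope(18) creates closure capturing base = 18.
Step 2: f() returns the captured base = 18.
Step 3: result = 18

The answer is 18.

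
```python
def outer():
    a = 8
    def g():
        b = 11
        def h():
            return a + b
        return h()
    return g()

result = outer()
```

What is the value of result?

Step 1: outer() defines a = 8. g() defines b = 11.
Step 2: h() accesses both from enclosing scopes: a = 8, b = 11.
Step 3: result = 8 + 11 = 19

The answer is 19.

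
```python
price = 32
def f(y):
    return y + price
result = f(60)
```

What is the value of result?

Step 1: price = 32 is defined globally.
Step 2: f(60) uses parameter y = 60 and looks up price from global scope = 32.
Step 3: result = 60 + 32 = 92

The answer is 92.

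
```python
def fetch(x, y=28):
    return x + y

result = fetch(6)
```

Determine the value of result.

Step 1: fetch(6) uses default y = 28.
Step 2: Returns 6 + 28 = 34.
Step 3: result = 34

The answer is 34.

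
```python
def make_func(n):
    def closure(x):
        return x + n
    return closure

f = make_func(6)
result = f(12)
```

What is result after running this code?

Step 1: make_func(6) creates a closure that captures n = 6.
Step 2: f(12) calls the closure with x = 12, returning 12 + 6 = 18.
Step 3: result = 18

The answer is 18.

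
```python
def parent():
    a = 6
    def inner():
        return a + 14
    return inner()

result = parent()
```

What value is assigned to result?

Step 1: parent() defines a = 6.
Step 2: inner() reads a = 6 from enclosing scope, returns 6 + 14 = 20.
Step 3: result = 20

The answer is 20.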